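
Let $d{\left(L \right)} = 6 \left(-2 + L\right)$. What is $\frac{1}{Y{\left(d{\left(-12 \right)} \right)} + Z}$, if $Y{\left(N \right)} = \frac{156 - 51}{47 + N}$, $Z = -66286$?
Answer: $- \frac{37}{2452687} \approx -1.5085 \cdot 10^{-5}$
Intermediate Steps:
$d{\left(L \right)} = -12 + 6 L$
$Y{\left(N \right)} = \frac{105}{47 + N}$
$\frac{1}{Y{\left(d{\left(-12 \right)} \right)} + Z} = \frac{1}{\frac{105}{47 + \left(-12 + 6 \left(-12\right)\right)} - 66286} = \frac{1}{\frac{105}{47 - 84} - 66286} = \frac{1}{\frac{105}{-37} - 66286} = \frac{1}{105 \left(- \frac{1}{37}\right) - 66286} = \frac{1}{- \frac{105}{37} - 66286} = \frac{1}{- \frac{2452687}{37}} = - \frac{37}{2452687}$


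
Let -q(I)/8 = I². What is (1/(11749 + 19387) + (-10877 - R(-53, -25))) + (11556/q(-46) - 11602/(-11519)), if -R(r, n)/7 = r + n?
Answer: -2167210544872861/189728803936 ≈ -11423.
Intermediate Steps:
q(I) = -8*I²
R(r, n) = -7*n - 7*r (R(r, n) = -7*(r + n) = -7*(n + r) = -7*n - 7*r)
(1/(11749 + 19387) + (-10877 - R(-53, -25))) + (11556/q(-46) - 11602/(-11519)) = (1/(11749 + 19387) + (-10877 - (-7*(-25) - 7*(-53)))) + (11556/((-8*(-46)²)) - 11602/(-11519)) = (1/31136 + (-10877 - (175 + 371))) + (11556/((-8*2116)) - 11602*(-1/11519)) = (1/31136 + (-10877 - 1*546)) + (11556/(-16928) + 11602/11519) = (1/31136 + (-10877 - 546)) + (11556*(-1/16928) + 11602/11519) = (1/31136 - 11423) + (-2889/4232 + 11602/11519) = -355666527/31136 + 15821273/48748408 = -2167210544872861/189728803936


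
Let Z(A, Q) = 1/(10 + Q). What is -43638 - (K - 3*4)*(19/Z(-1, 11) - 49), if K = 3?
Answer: -40488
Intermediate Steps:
-43638 - (K - 3*4)*(19/Z(-1, 11) - 49) = -43638 - (3 - 3*4)*(19/(1/(10 + 11)) - 49) = -43638 - (3 - 12)*(19/(1/21) - 49) = -43638 - (-9)*(19/(1/21) - 49) = -43638 - (-9)*(19*21 - 49) = -43638 - (-9)*(399 - 49) = -43638 - (-9)*350 = -43638 - 1*(-3150) = -43638 + 3150 = -40488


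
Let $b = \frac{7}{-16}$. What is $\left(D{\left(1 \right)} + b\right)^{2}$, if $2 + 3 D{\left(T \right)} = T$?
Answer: $\frac{1369}{2304} \approx 0.59418$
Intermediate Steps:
$b = - \frac{7}{16}$ ($b = 7 \left(- \frac{1}{16}\right) = - \frac{7}{16} \approx -0.4375$)
$D{\left(T \right)} = - \frac{2}{3} + \frac{T}{3}$
$\left(D{\left(1 \right)} + b\right)^{2} = \left(\left(- \frac{2}{3} + \frac{1}{3} \cdot 1\right) - \frac{7}{16}\right)^{2} = \left(\left(- \frac{2}{3} + \frac{1}{3}\right) - \frac{7}{16}\right)^{2} = \left(- \frac{1}{3} - \frac{7}{16}\right)^{2} = \left(- \frac{37}{48}\right)^{2} = \frac{1369}{2304}$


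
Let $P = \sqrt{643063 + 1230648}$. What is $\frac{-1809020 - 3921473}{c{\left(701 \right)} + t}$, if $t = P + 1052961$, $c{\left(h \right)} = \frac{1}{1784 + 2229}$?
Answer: $- \frac{97172324509473982046}{17855094683291258877} + \frac{645993794077219 \sqrt{38239}}{17855094683291258877} \approx -5.4352$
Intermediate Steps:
$P = 7 \sqrt{38239}$ ($P = \sqrt{1873711} = 7 \sqrt{38239} \approx 1368.8$)
$c{\left(h \right)} = \frac{1}{4013}$
$t = 1052961 + 7 \sqrt{38239}$ ($t = 7 \sqrt{38239} + 1052961 = 1052961 + 7 \sqrt{38239} \approx 1.0543 \cdot 10^{6}$)
$\frac{-1809020 - 3921473}{c{\left(701 \right)} + t} = \frac{-1809020 - 3921473}{\frac{1}{4013} + \left(1052961 + 7 \sqrt{38239}\right)} = - \frac{5730493}{\frac{4225532494}{4013} + 7 \sqrt{38239}}$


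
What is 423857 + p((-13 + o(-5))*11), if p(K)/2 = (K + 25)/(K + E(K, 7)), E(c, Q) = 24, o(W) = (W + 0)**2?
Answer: 33061003/78 ≈ 4.2386e+5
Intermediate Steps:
o(W) = W**2
p(K) = 2*(25 + K)/(24 + K) (p(K) = 2*((K + 25)/(K + 24)) = 2*((25 + K)/(24 + K)) = 2*(25 + K)/(24 + K))
423857 + p((-13 + o(-5))*11) = 423857 + 2*(25 + (-13 + (-5)**2)*11)/(24 + (-13 + (-5)**2)*11) = 423857 + 2*(25 + (-13 + 25)*11)/(24 + (-13 + 25)*11) = 423857 + 2*(25 + 12*11)/(24 + 12*11) = 423857 + 2*(25 + 132)/(24 + 132) = 423857 + 2*157/156 = 423857 + 2*(1/156)*157 = 423857 + 157/78 = 33061003/78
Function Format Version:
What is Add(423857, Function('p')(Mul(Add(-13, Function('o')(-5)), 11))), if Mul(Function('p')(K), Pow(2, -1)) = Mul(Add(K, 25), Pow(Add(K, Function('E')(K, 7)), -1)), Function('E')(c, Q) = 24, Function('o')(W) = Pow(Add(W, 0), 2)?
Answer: Rational(33061003, 78) ≈ 4.2386e+5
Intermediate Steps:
Function('o')(W) = Pow(W, 2)
Function('p')(K) = Mul(2, Pow(Add(24, K), -1), Add(25, K)) (Function('p')(K) = Mul(2, Mul(Add(K, 25), Pow(Add(K, 24), -1))) = Mul(2, Mul(Add(25, K), Pow(Add(24, K), -1))) = Mul(2, Mul(Pow(Add(24, K), -1), Add(25, K))) = Mul(2, Pow(Add(24, K), -1), Add(25, K)))
Add(423857, Function('p')(Mul(Add(-13, Function('o')(-5)), 11))) = Add(423857, Mul(2, Pow(Add(24, Mul(Add(-13, Pow(-5, 2)), 11)), -1), Add(25, Mul(Add(-13, Pow(-5, 2)), 11)))) = Add(423857, Mul(2, Pow(Add(24, Mul(Add(-13, 25), 11)), -1), Add(25, Mul(Add(-13, 25), 11)))) = Add(423857, Mul(2, Pow(Add(24, Mul(12, 11)), -1), Add(25, Mul(12, 11)))) = Add(423857, Mul(2, Pow(Add(24, 132), -1), Add(25, 132))) = Add(423857, Mul(2, Pow(156, -1), 157)) = Add(423857, Mul(2, Rational(1, 156), 157)) = Add(423857, Rational(157, 78)) = Rational(33061003, 78)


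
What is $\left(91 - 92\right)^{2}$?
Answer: $1$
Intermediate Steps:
$\left(91 - 92\right)^{2} = \left(-1\right)^{2} = 1$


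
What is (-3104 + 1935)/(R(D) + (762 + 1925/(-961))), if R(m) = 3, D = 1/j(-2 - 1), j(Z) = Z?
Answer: -1123409/733240 ≈ -1.5321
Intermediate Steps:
D = -1/3 (D = 1/(-2 - 1) = 1/(-3) = -1/3 ≈ -0.33333)
(-3104 + 1935)/(R(D) + (762 + 1925/(-961))) = (-3104 + 1935)/(3 + (762 + 1925/(-961))) = -1169/(3 + (762 + 1925*(-1/961))) = -1169/(3 + (762 - 1925/961)) = -1169/(3 + 730357/961) = -1169/733240/961 = -1169*961/733240 = -1123409/733240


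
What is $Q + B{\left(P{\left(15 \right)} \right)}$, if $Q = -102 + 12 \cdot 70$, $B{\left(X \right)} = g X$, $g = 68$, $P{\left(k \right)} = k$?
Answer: $1758$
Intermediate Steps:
$B{\left(X \right)} = 68 X$
$Q = 738$ ($Q = -102 + 840 = 738$)
$Q + B{\left(P{\left(15 \right)} \right)} = 738 + 68 \cdot 15 = 738 + 1020 = 1758$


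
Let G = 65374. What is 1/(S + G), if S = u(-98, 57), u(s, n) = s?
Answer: 1/65276 ≈ 1.5320e-5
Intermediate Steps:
S = -98
1/(S + G) = 1/(-98 + 65374) = 1/65276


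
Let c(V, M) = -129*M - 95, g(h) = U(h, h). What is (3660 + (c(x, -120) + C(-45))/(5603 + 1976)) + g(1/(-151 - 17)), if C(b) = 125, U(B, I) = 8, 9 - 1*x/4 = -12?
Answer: 2528662/689 ≈ 3670.0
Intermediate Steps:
x = 84 (x = 36 - 4*(-12) = 36 + 48 = 84)
g(h) = 8
c(V, M) = -95 - 129*M
(3660 + (c(x, -120) + C(-45))/(5603 + 1976)) + g(1/(-151 - 17)) = (3660 + ((-95 - 129*(-120)) + 125)/(5603 + 1976)) + 8 = (3660 + ((-95 + 15480) + 125)/7579) + 8 = (3660 + (15385 + 125)*(1/7579)) + 8 = (3660 + 15510*(1/7579)) + 8 = (3660 + 1410/689) + 8 = 2523150/689 + 8 = 2528662/689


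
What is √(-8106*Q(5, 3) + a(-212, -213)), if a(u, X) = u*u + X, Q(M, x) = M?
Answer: √4201 ≈ 64.815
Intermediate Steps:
a(u, X) = X + u² (a(u, X) = u² + X = X + u²)
√(-8106*Q(5, 3) + a(-212, -213)) = √(-8106*5 + (-213 + (-212)²)) = √(-40530 + (-213 + 44944)) = √(-40530 + 44731) = √4201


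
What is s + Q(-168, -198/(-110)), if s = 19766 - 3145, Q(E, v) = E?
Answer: 16453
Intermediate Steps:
s = 16621
s + Q(-168, -198/(-110)) = 16621 - 168 = 16453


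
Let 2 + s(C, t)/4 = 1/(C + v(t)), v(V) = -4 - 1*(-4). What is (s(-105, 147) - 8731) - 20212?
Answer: -3039859/105 ≈ -28951.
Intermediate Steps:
v(V) = 0 (v(V) = -4 + 4 = 0)
s(C, t) = -8 + 4/C (s(C, t) = -8 + 4/(C + 0) = -8 + 4/C)
(s(-105, 147) - 8731) - 20212 = ((-8 + 4/(-105)) - 8731) - 20212 = ((-8 + 4*(-1/105)) - 8731) - 20212 = ((-8 - 4/105) - 8731) - 20212 = (-844/105 - 8731) - 20212 = -917599/105 - 20212 = -3039859/105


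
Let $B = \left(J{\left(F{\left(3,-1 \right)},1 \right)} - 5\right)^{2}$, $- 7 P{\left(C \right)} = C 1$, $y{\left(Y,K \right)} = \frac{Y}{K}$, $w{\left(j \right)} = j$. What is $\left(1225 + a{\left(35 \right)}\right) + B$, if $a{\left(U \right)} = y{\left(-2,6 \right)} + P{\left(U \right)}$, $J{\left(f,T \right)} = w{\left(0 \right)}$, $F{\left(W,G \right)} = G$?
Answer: $\frac{3734}{3} \approx 1244.7$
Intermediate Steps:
$P{\left(C \right)} = - \frac{C}{7}$ ($P{\left(C \right)} = - \frac{C 1}{7} = - \frac{C}{7}$)
$J{\left(f,T \right)} = 0$
$B = 25$ ($B = \left(0 - 5\right)^{2} = \left(-5\right)^{2} = 25$)
$a{\left(U \right)} = - \frac{1}{3} - \frac{U}{7}$ ($a{\left(U \right)} = - \frac{2}{6} - \frac{U}{7} = \left(-2\right) \frac{1}{6} - \frac{U}{7} = - \frac{1}{3} - \frac{U}{7}$)
$\left(1225 + a{\left(35 \right)}\right) + B = \left(1225 - \frac{16}{3}\right) + 25 = \frac{3659}{3} + 25 = \frac{3734}{3}$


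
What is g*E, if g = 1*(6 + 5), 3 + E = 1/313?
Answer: -10318/313 ≈ -32.965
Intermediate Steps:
E = -938/313 (E = -3 + 1/313 = -938/313 ≈ -2.9968)
g = 11 (g = 1*11 = 11)
g*E = 11*(-938/313) = -10318/313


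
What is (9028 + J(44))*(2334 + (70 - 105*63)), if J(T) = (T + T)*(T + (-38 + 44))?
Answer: -56545308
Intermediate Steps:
J(T) = 2*T*(6 + T) (J(T) = (2*T)*(T + 6) = (2*T)*(6 + T) = 2*T*(6 + T))
(9028 + J(44))*(2334 + (70 - 105*63)) = (9028 + 2*44*(6 + 44))*(2334 + (70 - 105*63)) = (9028 + 2*44*50)*(2334 + (70 - 6615)) = (9028 + 4400)*(2334 - 6545) = 13428*(-4211) = -56545308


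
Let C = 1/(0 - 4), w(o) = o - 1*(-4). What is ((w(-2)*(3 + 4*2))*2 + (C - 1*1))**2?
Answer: 29241/16 ≈ 1827.6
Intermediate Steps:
w(o) = 4 + o (w(o) = o + 4 = 4 + o)
C = -1/4 (C = 1/(-4) = -1/4 ≈ -0.25000)
((w(-2)*(3 + 4*2))*2 + (C - 1*1))**2 = (((4 - 2)*(3 + 4*2))*2 + (-1/4 - 1*1))**2 = ((2*(3 + 8))*2 + (-1/4 - 1))**2 = ((2*11)*2 - 5/4)**2 = (22*2 - 5/4)**2 = (44 - 5/4)**2 = (171/4)**2 = 29241/16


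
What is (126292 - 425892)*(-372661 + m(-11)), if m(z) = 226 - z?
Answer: 111578230400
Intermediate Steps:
(126292 - 425892)*(-372661 + m(-11)) = (126292 - 425892)*(-372661 + (226 - 1*(-11))) = -299600*(-372661 + (226 + 11)) = -299600*(-372661 + 237) = -299600*(-372424) = 111578230400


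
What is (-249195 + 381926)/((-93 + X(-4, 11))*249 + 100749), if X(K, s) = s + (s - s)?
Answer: 132731/80331 ≈ 1.6523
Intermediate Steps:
X(K, s) = s (X(K, s) = s + 0 = s)
(-249195 + 381926)/((-93 + X(-4, 11))*249 + 100749) = (-249195 + 381926)/((-93 + 11)*249 + 100749) = 132731/(-82*249 + 100749) = 132731/(-20418 + 100749) = 132731/80331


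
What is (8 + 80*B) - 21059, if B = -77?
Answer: -27211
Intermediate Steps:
(8 + 80*B) - 21059 = (8 + 80*(-77)) - 21059 = (8 - 6160) - 21059 = -6152 - 21059 = -27211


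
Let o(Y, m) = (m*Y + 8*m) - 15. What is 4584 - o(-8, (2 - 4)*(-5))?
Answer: 4599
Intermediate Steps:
o(Y, m) = -15 + 8*m + Y*m (o(Y, m) = (Y*m + 8*m) - 15 = (8*m + Y*m) - 15 = -15 + 8*m + Y*m)
4584 - o(-8, (2 - 4)*(-5)) = 4584 - (-15 + 8*((2 - 4)*(-5)) - 8*(2 - 4)*(-5)) = 4584 - (-15 + 8*(-2*(-5)) - (-16)*(-5)) = 4584 - (-15 + 8*10 - 8*10) = 4584 - (-15 + 80 - 80) = 4584 - 1*(-15) = 4584 + 15 = 4599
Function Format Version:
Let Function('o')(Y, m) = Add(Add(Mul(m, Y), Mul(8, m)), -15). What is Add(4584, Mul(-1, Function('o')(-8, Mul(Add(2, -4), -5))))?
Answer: 4599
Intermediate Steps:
Function('o')(Y, m) = Add(-15, Mul(8, m), Mul(Y, m)) (Function('o')(Y, m) = Add(Add(Mul(Y, m), Mul(8, m)), -15) = Add(Add(Mul(8, m), Mul(Y, m)), -15) = Add(-15, Mul(8, m), Mul(Y, m)))
Add(4584, Mul(-1, Function('o')(-8, Mul(Add(2, -4), -5)))) = Add(4584, Mul(-1, Add(-15, Mul(8, Mul(Add(2, -4), -5)), Mul(-8, Mul(Add(2, -4), -5))))) = Add(4584, Mul(-1, Add(-15, Mul(8, Mul(-2, -5)), Mul(-8, Mul(-2, -5))))) = Add(4584, Mul(-1, Add(-15, Mul(8, 10), Mul(-8, 10)))) = Add(4584, Mul(-1, Add(-15, 80, -80))) = Add(4584, Mul(-1, -15)) = Add(4584, 15) = 4599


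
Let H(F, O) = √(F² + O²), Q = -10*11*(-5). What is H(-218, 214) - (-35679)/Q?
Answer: 35679/550 + 2*√23330 ≈ 370.35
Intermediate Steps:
Q = 550 (Q = -110*(-5) = 550)
H(-218, 214) - (-35679)/Q = √((-218)² + 214²) - (-35679)/550 = √(47524 + 45796) - (-35679)/550 = √93320 - 1*(-35679/550) = 2*√23330 + 35679/550 = 35679/550 + 2*√23330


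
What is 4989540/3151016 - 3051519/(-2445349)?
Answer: 5454137960691/1926333456146 ≈ 2.8314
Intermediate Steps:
4989540/3151016 - 3051519/(-2445349) = 4989540*(1/3151016) - 3051519*(-1/2445349) = 1247385/787754 + 3051519/2445349 = 5454137960691/1926333456146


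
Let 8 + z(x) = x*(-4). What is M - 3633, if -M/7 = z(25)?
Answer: -2877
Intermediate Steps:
z(x) = -8 - 4*x (z(x) = -8 + x*(-4) = -8 - 4*x)
M = 756 (M = -7*(-8 - 4*25) = -7*(-8 - 100) = -7*(-108) = 756)
M - 3633 = 756 - 3633 = -2877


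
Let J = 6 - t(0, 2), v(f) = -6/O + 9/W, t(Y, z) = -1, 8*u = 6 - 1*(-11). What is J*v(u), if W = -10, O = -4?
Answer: 21/5 ≈ 4.2000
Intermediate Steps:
u = 17/8 (u = (6 - 1*(-11))/8 = (6 + 11)/8 = (⅛)*17 = 17/8 ≈ 2.1250)
v(f) = ⅗ (v(f) = -6/(-4) + 9/(-10) = -6*(-¼) + 9*(-⅒) = 3/2 - 9/10 = ⅗)
J = 7 (J = 6 - 1*(-1) = 6 + 1 = 7)
J*v(u) = 7*(⅗) = 21/5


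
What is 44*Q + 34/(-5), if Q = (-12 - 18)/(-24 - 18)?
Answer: 862/35 ≈ 24.629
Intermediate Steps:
Q = 5/7 (Q = -30/(-42) = -30*(-1/42) = 5/7 ≈ 0.71429)
44*Q + 34/(-5) = 44*(5/7) + 34/(-5) = 220/7 + 34*(-1/5) = 220/7 - 34/5 = 862/35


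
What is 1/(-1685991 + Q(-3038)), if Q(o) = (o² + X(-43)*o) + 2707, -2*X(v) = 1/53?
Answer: 53/399947999 ≈ 1.3252e-7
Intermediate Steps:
X(v) = -1/106 (X(v) = -½/53 = -½*1/53 = -1/106)
Q(o) = 2707 + o² - o/106 (Q(o) = (o² - o/106) + 2707 = 2707 + o² - o/106)
1/(-1685991 + Q(-3038)) = 1/(-1685991 + (2707 + (-3038)² - 1/106*(-3038))) = 1/(-1685991 + (2707 + 9229444 + 1519/53)) = 1/(-1685991 + 489305522/53) = 1/(399947999/53) = 53/399947999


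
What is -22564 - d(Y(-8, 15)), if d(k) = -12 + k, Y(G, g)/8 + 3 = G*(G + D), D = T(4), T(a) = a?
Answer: -22784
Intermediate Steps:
D = 4
Y(G, g) = -24 + 8*G*(4 + G) (Y(G, g) = -24 + 8*(G*(G + 4)) = -24 + 8*(G*(4 + G)) = -24 + 8*G*(4 + G))
-22564 - d(Y(-8, 15)) = -22564 - (-12 + (-24 + 8*(-8)**2 + 32*(-8))) = -22564 - (-12 + (-24 + 8*64 - 256)) = -22564 - (-12 + (-24 + 512 - 256)) = -22564 - (-12 + 232) = -22564 - 1*220 = -22564 - 220 = -22784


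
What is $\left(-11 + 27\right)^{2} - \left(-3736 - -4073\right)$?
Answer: $-81$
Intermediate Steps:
$\left(-11 + 27\right)^{2} - \left(-3736 - -4073\right) = 16^{2} - \left(-3736 + 4073\right) = 256 - 337 = -81$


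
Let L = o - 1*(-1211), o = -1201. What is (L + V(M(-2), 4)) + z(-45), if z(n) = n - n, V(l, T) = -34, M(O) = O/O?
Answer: -24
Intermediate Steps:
M(O) = 1
L = 10 (L = -1201 - 1*(-1211) = -1201 + 1211 = 10)
z(n) = 0
(L + V(M(-2), 4)) + z(-45) = (10 - 34) + 0 = -24 + 0 = -24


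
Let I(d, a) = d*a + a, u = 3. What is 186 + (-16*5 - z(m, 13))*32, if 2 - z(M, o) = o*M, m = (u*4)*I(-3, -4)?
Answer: 37498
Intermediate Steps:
I(d, a) = a + a*d (I(d, a) = a*d + a = a + a*d)
m = 96 (m = (3*4)*(-4*(1 - 3)) = 12*(-4*(-2)) = 12*8 = 96)
z(M, o) = 2 - M*o (z(M, o) = 2 - o*M = 2 - M*o)
186 + (-16*5 - z(m, 13))*32 = 186 + (-16*5 - (2 - 1*96*13))*32 = 186 + (-80 - (2 - 1248))*32 = 186 + (-80 - 1*(-1246))*32 = 186 + (-80 + 1246)*32 = 186 + 1166*32 = 186 + 37312 = 37498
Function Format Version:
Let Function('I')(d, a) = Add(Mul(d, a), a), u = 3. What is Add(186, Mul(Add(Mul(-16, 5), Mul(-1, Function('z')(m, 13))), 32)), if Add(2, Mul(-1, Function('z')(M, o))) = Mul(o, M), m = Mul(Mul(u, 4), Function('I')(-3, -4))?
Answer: 37498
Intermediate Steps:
Function('I')(d, a) = Add(a, Mul(a, d)) (Function('I')(d, a) = Add(Mul(a, d), a) = Add(a, Mul(a, d)))
m = 96 (m = Mul(Mul(3, 4), Mul(-4, Add(1, -3))) = Mul(12, Mul(-4, -2)) = Mul(12, 8) = 96)
Function('z')(M, o) = Add(2, Mul(-1, M, o)) (Function('z')(M, o) = Add(2, Mul(-1, Mul(o, M))) = Add(2, Mul(-1, Mul(M, o))) = Add(2, Mul(-1, M, o)))
Add(186, Mul(Add(Mul(-16, 5), Mul(-1, Function('z')(m, 13))), 32)) = Add(186, Mul(Add(Mul(-16, 5), Mul(-1, Add(2, Mul(-1, 96, 13)))), 32)) = Add(186, Mul(Add(-80, Mul(-1, Add(2, -1248))), 32)) = Add(186, Mul(Add(-80, Mul(-1, -1246)), 32)) = Add(186, Mul(Add(-80, 1246), 32)) = Add(186, Mul(1166, 32)) = Add(186, 37312) = 37498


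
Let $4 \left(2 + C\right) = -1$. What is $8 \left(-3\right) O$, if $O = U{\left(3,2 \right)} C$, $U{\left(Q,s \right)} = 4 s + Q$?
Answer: $594$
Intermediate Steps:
$C = - \frac{9}{4}$ ($C = -2 + \frac{1}{4} \left(-1\right) = -2 - \frac{1}{4} = - \frac{9}{4} \approx -2.25$)
$U{\left(Q,s \right)} = Q + 4 s$
$O = - \frac{99}{4}$ ($O = \left(3 + 4 \cdot 2\right) \left(- \frac{9}{4}\right) = \left(3 + 8\right) \left(- \frac{9}{4}\right) = 11 \left(- \frac{9}{4}\right) = - \frac{99}{4} \approx -24.75$)
$8 \left(-3\right) O = 8 \left(-3\right) \left(- \frac{99}{4}\right) = \left(-24\right) \left(- \frac{99}{4}\right) = 594$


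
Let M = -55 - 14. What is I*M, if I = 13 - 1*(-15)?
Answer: -1932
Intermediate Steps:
M = -69
I = 28 (I = 13 + 15 = 28)
I*M = 28*(-69) = -1932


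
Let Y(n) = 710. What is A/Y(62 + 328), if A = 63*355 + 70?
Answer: 4487/142 ≈ 31.599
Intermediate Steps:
A = 22435 (A = 22365 + 70 = 22435)
A/Y(62 + 328) = 22435/710 = 22435*(1/710) = 4487/142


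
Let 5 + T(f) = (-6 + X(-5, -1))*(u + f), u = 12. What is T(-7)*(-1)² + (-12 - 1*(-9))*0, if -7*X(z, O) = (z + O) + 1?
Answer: -220/7 ≈ -31.429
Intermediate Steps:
X(z, O) = -⅐ - O/7 - z/7 (X(z, O) = -((z + O) + 1)/7 = -((O + z) + 1)/7 = -(1 + O + z)/7 = -⅐ - O/7 - z/7)
T(f) = -479/7 - 37*f/7 (T(f) = -5 + (-6 + (-⅐ - ⅐*(-1) - ⅐*(-5)))*(12 + f) = -5 + (-6 + (-⅐ + ⅐ + 5/7))*(12 + f) = -5 + (-6 + 5/7)*(12 + f) = -5 - 37*(12 + f)/7 = -5 + (-444/7 - 37*f/7) = -479/7 - 37*f/7)
T(-7)*(-1)² + (-12 - 1*(-9))*0 = (-479/7 - 37/7*(-7))*(-1)² + (-12 - 1*(-9))*0 = (-479/7 + 37)*1 + (-12 + 9)*0 = -220/7*1 - 3*0 = -220/7 + 0 = -220/7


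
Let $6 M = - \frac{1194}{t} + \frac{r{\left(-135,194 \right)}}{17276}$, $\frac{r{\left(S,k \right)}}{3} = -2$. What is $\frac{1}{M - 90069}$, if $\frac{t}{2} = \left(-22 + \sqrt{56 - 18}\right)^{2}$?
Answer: $- \frac{334204832824404374}{30101582371234558910819} + \frac{81666165658 \sqrt{38}}{30101582371234558910819} \approx -1.1103 \cdot 10^{-5}$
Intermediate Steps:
$r{\left(S,k \right)} = -6$ ($r{\left(S,k \right)} = 3 \left(-2\right) = -6$)
$t = 2 \left(-22 + \sqrt{38}\right)^{2}$ ($t = 2 \left(-22 + \sqrt{56 - 18}\right)^{2} = 2 \left(-22 + \sqrt{38}\right)^{2} \approx 501.53$)
$M = - \frac{1}{17276} - \frac{199}{1044 - 88 \sqrt{38}}$ ($M = \frac{- \frac{1194}{1044 - 88 \sqrt{38}} - \frac{6}{17276}}{6} = \frac{- \frac{1194}{1044 - 88 \sqrt{38}} - \frac{3}{8638}}{6} = \frac{- \frac{3}{8638} - \frac{1194}{1044 - 88 \sqrt{38}}}{6} = - \frac{1}{17276} - \frac{199}{1044 - 88 \sqrt{38}} \approx -0.39684$)
$\frac{1}{M - 90069} = \frac{1}{\left(- \frac{112187135}{429559102} - \frac{2189 \sqrt{38}}{99458}\right) - 90069} = \frac{1}{- \frac{38690070945173}{429559102} - \frac{2189 \sqrt{38}}{99458}}$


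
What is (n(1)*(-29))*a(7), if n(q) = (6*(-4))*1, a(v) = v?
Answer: 4872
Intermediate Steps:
n(q) = -24 (n(q) = -24*1 = -24)
(n(1)*(-29))*a(7) = -24*(-29)*7 = 696*7 = 4872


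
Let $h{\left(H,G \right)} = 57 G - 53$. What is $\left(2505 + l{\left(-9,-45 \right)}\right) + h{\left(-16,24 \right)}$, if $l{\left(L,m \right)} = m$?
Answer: $3775$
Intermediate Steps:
$h{\left(H,G \right)} = -53 + 57 G$
$\left(2505 + l{\left(-9,-45 \right)}\right) + h{\left(-16,24 \right)} = \left(2505 - 45\right) + \left(-53 + 57 \cdot 24\right) = 2460 + \left(-53 + 1368\right) = 2460 + 1315 = 3775$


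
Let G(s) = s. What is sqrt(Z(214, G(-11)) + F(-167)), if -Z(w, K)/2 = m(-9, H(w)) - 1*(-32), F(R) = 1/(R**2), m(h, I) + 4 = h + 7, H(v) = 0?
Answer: I*sqrt(1450227)/167 ≈ 7.2111*I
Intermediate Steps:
m(h, I) = 3 + h (m(h, I) = -4 + (h + 7) = -4 + (7 + h) = 3 + h)
F(R) = R**(-2)
Z(w, K) = -52 (Z(w, K) = -2*((3 - 9) - 1*(-32)) = -2*(-6 + 32) = -2*26 = -52)
sqrt(Z(214, G(-11)) + F(-167)) = sqrt(-52 + (-167)**(-2)) = sqrt(-52 + 1/27889) = sqrt(-1450227/27889) = I*sqrt(1450227)/167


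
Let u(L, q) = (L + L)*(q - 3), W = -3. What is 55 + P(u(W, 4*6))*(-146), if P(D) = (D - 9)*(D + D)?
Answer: -4966865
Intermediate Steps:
u(L, q) = 2*L*(-3 + q) (u(L, q) = (2*L)*(-3 + q) = 2*L*(-3 + q))
P(D) = 2*D*(-9 + D) (P(D) = (-9 + D)*(2*D) = 2*D*(-9 + D))
55 + P(u(W, 4*6))*(-146) = 55 + (2*(2*(-3)*(-3 + 4*6))*(-9 + 2*(-3)*(-3 + 4*6)))*(-146) = 55 + (2*(2*(-3)*(-3 + 24))*(-9 + 2*(-3)*(-3 + 24)))*(-146) = 55 + (2*(2*(-3)*21)*(-9 + 2*(-3)*21))*(-146) = 55 + (2*(-126)*(-9 - 126))*(-146) = 55 + (2*(-126)*(-135))*(-146) = 55 + 34020*(-146) = 55 - 4966920 = -4966865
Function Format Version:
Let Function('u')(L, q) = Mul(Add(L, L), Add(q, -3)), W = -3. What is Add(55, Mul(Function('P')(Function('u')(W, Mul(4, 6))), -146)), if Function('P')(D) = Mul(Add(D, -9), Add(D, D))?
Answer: -4966865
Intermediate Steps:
Function('u')(L, q) = Mul(2, L, Add(-3, q)) (Function('u')(L, q) = Mul(Mul(2, L), Add(-3, q)) = Mul(2, L, Add(-3, q)))
Function('P')(D) = Mul(2, D, Add(-9, D)) (Function('P')(D) = Mul(Add(-9, D), Mul(2, D)) = Mul(2, D, Add(-9, D)))
Add(55, Mul(Function('P')(Function('u')(W, Mul(4, 6))), -146)) = Add(55, Mul(Mul(2, Mul(2, -3, Add(-3, Mul(4, 6))), Add(-9, Mul(2, -3, Add(-3, Mul(4, 6))))), -146)) = Add(55, Mul(Mul(2, Mul(2, -3, Add(-3, 24)), Add(-9, Mul(2, -3, Add(-3, 24)))), -146)) = Add(55, Mul(Mul(2, Mul(2, -3, 21), Add(-9, Mul(2, -3, 21))), -146)) = Add(55, Mul(Mul(2, -126, Add(-9, -126)), -146)) = Add(55, Mul(Mul(2, -126, -135), -146)) = Add(55, Mul(34020, -146)) = Add(55, -4966920) = -4966865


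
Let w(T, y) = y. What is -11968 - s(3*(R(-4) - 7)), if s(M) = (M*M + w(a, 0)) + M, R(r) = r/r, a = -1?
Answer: -12274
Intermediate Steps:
R(r) = 1
s(M) = M + M² (s(M) = (M*M + 0) + M = (M² + 0) + M = M² + M = M + M²)
-11968 - s(3*(R(-4) - 7)) = -11968 - 3*(1 - 7)*(1 + 3*(1 - 7)) = -11968 - 3*(-6)*(1 + 3*(-6)) = -11968 - (-18)*(1 - 18) = -11968 - (-18)*(-17) = -11968 - 1*306 = -11968 - 306 = -12274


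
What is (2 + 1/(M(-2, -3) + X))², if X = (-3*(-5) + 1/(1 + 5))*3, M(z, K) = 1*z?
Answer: 30976/7569 ≈ 4.0925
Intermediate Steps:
M(z, K) = z
X = 91/2 (X = (15 + 1/6)*3 = (15 + ⅙)*3 = (91/6)*3 = 91/2 ≈ 45.500)
(2 + 1/(M(-2, -3) + X))² = (2 + 1/(-2 + 91/2))² = (2 + 1/(87/2))² = (2 + 2/87)² = (176/87)² = 30976/7569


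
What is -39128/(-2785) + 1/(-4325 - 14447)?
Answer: 734508031/52280020 ≈ 14.049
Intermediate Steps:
-39128/(-2785) + 1/(-4325 - 14447) = -39128*(-1/2785) + 1/(-18772) = 39128/2785 - 1/18772 = 734508031/52280020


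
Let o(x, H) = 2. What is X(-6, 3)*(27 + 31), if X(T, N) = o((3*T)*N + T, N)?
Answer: 116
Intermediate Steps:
X(T, N) = 2
X(-6, 3)*(27 + 31) = 2*(27 + 31) = 2*58 = 116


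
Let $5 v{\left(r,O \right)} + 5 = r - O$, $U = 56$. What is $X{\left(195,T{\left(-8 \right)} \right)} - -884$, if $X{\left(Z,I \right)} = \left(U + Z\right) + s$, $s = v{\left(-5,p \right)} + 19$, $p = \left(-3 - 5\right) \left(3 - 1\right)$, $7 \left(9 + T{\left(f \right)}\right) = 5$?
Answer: $\frac{5776}{5} \approx 1155.2$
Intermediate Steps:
$T{\left(f \right)} = - \frac{58}{7}$ ($T{\left(f \right)} = -9 + \frac{1}{7} \cdot 5 = -9 + \frac{5}{7} = - \frac{58}{7}$)
$p = -16$ ($p = \left(-8\right) 2 = -16$)
$v{\left(r,O \right)} = -1 - \frac{O}{5} + \frac{r}{5}$ ($v{\left(r,O \right)} = -1 + \frac{r - O}{5} = -1 - \left(- \frac{r}{5} + \frac{O}{5}\right) = -1 - \frac{O}{5} + \frac{r}{5}$)
$s = \frac{101}{5}$ ($s = \left(-1 - - \frac{16}{5} + \frac{1}{5} \left(-5\right)\right) + 19 = \left(-1 + \frac{16}{5} - 1\right) + 19 = \frac{6}{5} + 19 = \frac{101}{5} \approx 20.2$)
$X{\left(Z,I \right)} = \frac{381}{5} + Z$ ($X{\left(Z,I \right)} = \left(56 + Z\right) + \frac{101}{5} = \frac{381}{5} + Z$)
$X{\left(195,T{\left(-8 \right)} \right)} - -884 = \left(\frac{381}{5} + 195\right) - -884 = \frac{1356}{5} + 884 = \frac{5776}{5}$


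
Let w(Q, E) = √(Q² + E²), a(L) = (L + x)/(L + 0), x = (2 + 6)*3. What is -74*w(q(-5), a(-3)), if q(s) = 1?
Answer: -370*√2 ≈ -523.26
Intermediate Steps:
x = 24 (x = 8*3 = 24)
a(L) = (24 + L)/L (a(L) = (L + 24)/(L + 0) = (24 + L)/L)
w(Q, E) = √(E² + Q²)
-74*w(q(-5), a(-3)) = -74*√(((24 - 3)/(-3))² + 1²) = -74*√((-⅓*21)² + 1) = -74*√((-7)² + 1) = -74*√(49 + 1) = -370*√2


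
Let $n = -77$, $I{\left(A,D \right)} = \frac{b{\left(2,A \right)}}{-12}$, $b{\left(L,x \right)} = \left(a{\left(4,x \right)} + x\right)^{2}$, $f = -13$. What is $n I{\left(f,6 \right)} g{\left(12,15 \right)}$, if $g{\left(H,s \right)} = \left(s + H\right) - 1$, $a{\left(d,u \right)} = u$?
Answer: $\frac{338338}{3} \approx 1.1278 \cdot 10^{5}$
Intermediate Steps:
$g{\left(H,s \right)} = -1 + H + s$ ($g{\left(H,s \right)} = \left(H + s\right) - 1 = -1 + H + s$)
$b{\left(L,x \right)} = 4 x^{2}$ ($b{\left(L,x \right)} = \left(x + x\right)^{2} = \left(2 x\right)^{2} = 4 x^{2}$)
$I{\left(A,D \right)} = - \frac{A^{2}}{3}$ ($I{\left(A,D \right)} = \frac{4 A^{2}}{-12} = 4 A^{2} \left(- \frac{1}{12}\right) = - \frac{A^{2}}{3}$)
$n I{\left(f,6 \right)} g{\left(12,15 \right)} = - 77 \left(- \frac{\left(-13\right)^{2}}{3}\right) \left(-1 + 12 + 15\right) = - 77 \left(\left(- \frac{1}{3}\right) 169\right) 26 = \left(-77\right) \left(- \frac{169}{3}\right) 26 = \frac{13013}{3} \cdot 26 = \frac{338338}{3}$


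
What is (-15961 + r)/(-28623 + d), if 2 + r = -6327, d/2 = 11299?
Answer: 4458/1205 ≈ 3.6996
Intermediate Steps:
d = 22598 (d = 2*11299 = 22598)
r = -6329 (r = -2 - 6327 = -6329)
(-15961 + r)/(-28623 + d) = (-15961 - 6329)/(-28623 + 22598) = -22290/(-6025) = -22290*(-1/6025) = 4458/1205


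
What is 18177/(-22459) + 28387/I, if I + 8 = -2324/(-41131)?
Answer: -26228746031071/7337894316 ≈ -3574.4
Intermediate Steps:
I = -326724/41131 (I = -8 - 2324/(-41131) = -8 - 2324*(-1/41131) = -8 + 2324/41131 = -326724/41131 ≈ -7.9435)
18177/(-22459) + 28387/I = 18177/(-22459) + 28387/(-326724/41131) = 18177*(-1/22459) + 28387*(-41131/326724) = -18177/22459 - 1167585697/326724 = -26228746031071/7337894316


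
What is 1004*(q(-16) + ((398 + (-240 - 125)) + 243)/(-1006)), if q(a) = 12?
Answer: 5921592/503 ≈ 11773.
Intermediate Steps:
1004*(q(-16) + ((398 + (-240 - 125)) + 243)/(-1006)) = 1004*(12 + ((398 + (-240 - 125)) + 243)/(-1006)) = 1004*(12 + ((398 - 365) + 243)*(-1/1006)) = 1004*(12 + (33 + 243)*(-1/1006)) = 1004*(12 + 276*(-1/1006)) = 1004*(12 - 138/503) = 1004*(5898/503) = 5921592/503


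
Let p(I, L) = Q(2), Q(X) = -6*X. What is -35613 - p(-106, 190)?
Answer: -35601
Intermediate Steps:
p(I, L) = -12 (p(I, L) = -6*2 = -12)
-35613 - p(-106, 190) = -35613 - 1*(-12) = -35613 + 12 = -35601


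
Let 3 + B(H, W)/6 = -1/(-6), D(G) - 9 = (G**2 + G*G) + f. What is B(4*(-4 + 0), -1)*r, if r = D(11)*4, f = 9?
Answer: -17680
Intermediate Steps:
D(G) = 18 + 2*G**2 (D(G) = 9 + ((G**2 + G*G) + 9) = 9 + ((G**2 + G**2) + 9) = 9 + (2*G**2 + 9) = 9 + (9 + 2*G**2) = 18 + 2*G**2)
B(H, W) = -17 (B(H, W) = -18 + 6*(-1/(-6)) = -18 + 6*(-1*(-1/6)) = -18 + 6*(1/6) = -18 + 1 = -17)
r = 1040 (r = (18 + 2*11**2)*4 = (18 + 2*121)*4 = (18 + 242)*4 = 260*4 = 1040)
B(4*(-4 + 0), -1)*r = -17*1040 = -17680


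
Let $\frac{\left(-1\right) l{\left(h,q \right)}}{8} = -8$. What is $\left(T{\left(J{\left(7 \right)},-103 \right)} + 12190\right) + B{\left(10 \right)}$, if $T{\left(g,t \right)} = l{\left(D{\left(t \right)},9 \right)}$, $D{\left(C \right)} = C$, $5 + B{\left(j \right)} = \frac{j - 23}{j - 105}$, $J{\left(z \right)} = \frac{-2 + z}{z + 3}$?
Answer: $\frac{1163668}{95} \approx 12249.0$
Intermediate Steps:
$J{\left(z \right)} = \frac{-2 + z}{3 + z}$
$B{\left(j \right)} = -5 + \frac{-23 + j}{-105 + j}$ ($B{\left(j \right)} = -5 + \frac{j - 23}{j - 105} = -5 + \frac{-23 + j}{-105 + j}$)
$l{\left(h,q \right)} = 64$ ($l{\left(h,q \right)} = \left(-8\right) \left(-8\right) = 64$)
$T{\left(g,t \right)} = 64$
$\left(T{\left(J{\left(7 \right)},-103 \right)} + 12190\right) + B{\left(10 \right)} = \left(64 + 12190\right) + \frac{2 \left(251 - 20\right)}{-105 + 10} = 12254 + \frac{2 \left(251 - 20\right)}{-95} = 12254 + 2 \left(- \frac{1}{95}\right) 231 = 12254 - \frac{462}{95} = \frac{1163668}{95}$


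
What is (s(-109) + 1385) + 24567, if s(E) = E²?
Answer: 37833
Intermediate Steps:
(s(-109) + 1385) + 24567 = ((-109)² + 1385) + 24567 = (11881 + 1385) + 24567 = 13266 + 24567 = 37833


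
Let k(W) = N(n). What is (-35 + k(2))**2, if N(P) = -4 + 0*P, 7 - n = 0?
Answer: 1521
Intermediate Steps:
n = 7 (n = 7 - 1*0 = 7 + 0 = 7)
N(P) = -4 (N(P) = -4 + 0 = -4)
k(W) = -4
(-35 + k(2))**2 = (-35 - 4)**2 = (-39)**2 = 1521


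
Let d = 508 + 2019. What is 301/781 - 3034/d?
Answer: -1608927/1973587 ≈ -0.81523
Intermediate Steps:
d = 2527
301/781 - 3034/d = 301/781 - 3034/2527 = -1608927/1973587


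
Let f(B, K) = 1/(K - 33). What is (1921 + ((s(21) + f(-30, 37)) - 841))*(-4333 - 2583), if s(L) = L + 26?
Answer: -7796061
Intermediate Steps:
f(B, K) = 1/(-33 + K)
s(L) = 26 + L
(1921 + ((s(21) + f(-30, 37)) - 841))*(-4333 - 2583) = (1921 + (((26 + 21) + 1/(-33 + 37)) - 841))*(-4333 - 2583) = (1921 + ((47 + 1/4) - 841))*(-6916) = (1921 + ((47 + ¼) - 841))*(-6916) = (1921 + (189/4 - 841))*(-6916) = (1921 - 3175/4)*(-6916) = (4509/4)*(-6916) = -7796061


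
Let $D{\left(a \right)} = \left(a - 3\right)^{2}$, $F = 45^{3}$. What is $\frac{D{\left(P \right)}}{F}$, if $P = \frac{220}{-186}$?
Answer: $\frac{151321}{788140125} \approx 0.000192$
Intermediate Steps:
$P = - \frac{110}{93}$ ($P = 220 \left(- \frac{1}{186}\right) = - \frac{110}{93} \approx -1.1828$)
$F = 91125$
$D{\left(a \right)} = \left(-3 + a\right)^{2}$
$\frac{D{\left(P \right)}}{F} = \frac{\left(-3 - \frac{110}{93}\right)^{2}}{91125} = \left(- \frac{389}{93}\right)^{2} \cdot \frac{1}{91125} = \frac{151321}{8649} \cdot \frac{1}{91125} = \frac{151321}{788140125}$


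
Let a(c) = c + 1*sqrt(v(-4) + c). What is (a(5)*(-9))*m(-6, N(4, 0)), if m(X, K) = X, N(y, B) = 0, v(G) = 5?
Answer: 270 + 54*sqrt(10) ≈ 440.76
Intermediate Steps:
a(c) = c + sqrt(5 + c) (a(c) = c + 1*sqrt(5 + c) = c + sqrt(5 + c))
(a(5)*(-9))*m(-6, N(4, 0)) = ((5 + sqrt(5 + 5))*(-9))*(-6) = ((5 + sqrt(10))*(-9))*(-6) = (-45 - 9*sqrt(10))*(-6) = 270 + 54*sqrt(10)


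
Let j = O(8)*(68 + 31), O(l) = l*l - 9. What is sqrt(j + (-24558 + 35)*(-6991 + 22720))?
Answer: I*sqrt(385716822) ≈ 19640.0*I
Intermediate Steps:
O(l) = -9 + l**2 (O(l) = l**2 - 9 = -9 + l**2)
j = 5445 (j = (-9 + 8**2)*(68 + 31) = (-9 + 64)*99 = 55*99 = 5445)
sqrt(j + (-24558 + 35)*(-6991 + 22720)) = sqrt(5445 + (-24558 + 35)*(-6991 + 22720)) = sqrt(5445 - 24523*15729) = sqrt(5445 - 385722267) = sqrt(-385716822) = I*sqrt(385716822)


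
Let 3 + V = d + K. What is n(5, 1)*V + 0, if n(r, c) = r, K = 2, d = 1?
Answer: 0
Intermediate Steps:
V = 0 (V = -3 + (1 + 2) = -3 + 3 = 0)
n(5, 1)*V + 0 = 5*0 + 0 = 0 + 0 = 0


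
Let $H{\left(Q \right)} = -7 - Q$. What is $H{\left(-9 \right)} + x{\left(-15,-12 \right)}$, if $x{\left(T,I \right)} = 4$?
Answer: $6$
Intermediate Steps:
$H{\left(-9 \right)} + x{\left(-15,-12 \right)} = \left(-7 - -9\right) + 4 = \left(-7 + 9\right) + 4 = 2 + 4 = 6$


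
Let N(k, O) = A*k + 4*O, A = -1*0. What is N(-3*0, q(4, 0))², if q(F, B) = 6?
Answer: 576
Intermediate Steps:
A = 0
N(k, O) = 4*O (N(k, O) = 0*k + 4*O = 0 + 4*O = 4*O)
N(-3*0, q(4, 0))² = (4*6)² = 24² = 576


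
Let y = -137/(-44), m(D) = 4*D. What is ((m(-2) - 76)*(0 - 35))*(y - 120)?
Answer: -3780105/11 ≈ -3.4365e+5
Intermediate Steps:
y = 137/44 (y = -137*(-1/44) = 137/44 ≈ 3.1136)
((m(-2) - 76)*(0 - 35))*(y - 120) = ((4*(-2) - 76)*(0 - 35))*(137/44 - 120) = ((-8 - 76)*(-35))*(-5143/44) = -84*(-35)*(-5143/44) = 2940*(-5143/44) = -3780105/11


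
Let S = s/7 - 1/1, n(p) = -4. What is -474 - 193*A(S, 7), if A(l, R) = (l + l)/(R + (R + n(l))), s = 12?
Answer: -3511/7 ≈ -501.57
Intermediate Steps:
S = 5/7 (S = 12/7 - 1/1 = 12*(⅐) - 1*1 = 12/7 - 1 = 5/7 ≈ 0.71429)
A(l, R) = 2*l/(-4 + 2*R) (A(l, R) = (l + l)/(R + (R - 4)) = (2*l)/(R + (-4 + R)) = (2*l)/(-4 + 2*R) = 2*l/(-4 + 2*R))
-474 - 193*A(S, 7) = -474 - 965/(7*(-2 + 7)) = -474 - 965/(7*5) = -474 - 193*⅐ = -474 - 193/7 = -3511/7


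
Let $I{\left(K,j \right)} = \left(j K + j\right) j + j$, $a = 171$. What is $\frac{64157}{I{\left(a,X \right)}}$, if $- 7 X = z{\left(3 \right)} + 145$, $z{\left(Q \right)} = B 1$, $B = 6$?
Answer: $\frac{3143693}{3920715} \approx 0.80182$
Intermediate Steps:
$z{\left(Q \right)} = 6$ ($z{\left(Q \right)} = 6 \cdot 1 = 6$)
$X = - \frac{151}{7}$ ($X = - \frac{6 + 145}{7} = \left(- \frac{1}{7}\right) 151 = - \frac{151}{7} \approx -21.571$)
$I{\left(K,j \right)} = j + j \left(j + K j\right)$ ($I{\left(K,j \right)} = \left(K j + j\right) j + j = \left(j + K j\right) j + j = j \left(j + K j\right) + j = j + j \left(j + K j\right)$)
$\frac{64157}{I{\left(a,X \right)}} = \frac{64157}{\left(- \frac{151}{7}\right) \left(1 - \frac{151}{7} + 171 \left(- \frac{151}{7}\right)\right)} = \frac{64157}{\left(- \frac{151}{7}\right) \left(1 - \frac{151}{7} - \frac{25821}{7}\right)} = \frac{64157}{\left(- \frac{151}{7}\right) \left(- \frac{25965}{7}\right)} = \frac{64157}{\frac{3920715}{49}} = 64157 \cdot \frac{49}{3920715} = \frac{3143693}{3920715}$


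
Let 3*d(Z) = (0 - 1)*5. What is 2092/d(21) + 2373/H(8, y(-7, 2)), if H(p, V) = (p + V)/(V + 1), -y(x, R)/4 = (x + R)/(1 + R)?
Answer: -3249/220 ≈ -14.768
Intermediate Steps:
y(x, R) = -4*(R + x)/(1 + R) (y(x, R) = -4*(x + R)/(1 + R) = -4*(R + x)/(1 + R))
d(Z) = -5/3 (d(Z) = ((0 - 1)*5)/3 = (-1*5)/3 = (⅓)*(-5) = -5/3)
H(p, V) = (V + p)/(1 + V)
2092/d(21) + 2373/H(8, y(-7, 2)) = 2092/(-5/3) + 2373/(((4*(-1*2 - 1*(-7))/(1 + 2) + 8)/(1 + 4*(-1*2 - 1*(-7))/(1 + 2)))) = 2092*(-⅗) + 2373/(((4*(-2 + 7)/3 + 8)/(1 + 4*(-2 + 7)/3))) = -6276/5 + 2373/(((4*(⅓)*5 + 8)/(1 + 4*(⅓)*5))) = -6276/5 + 2373/(((20/3 + 8)/(1 + 20/3))) = -6276/5 + 2373/(((44/3)/(23/3))) = -6276/5 + 2373/(((3/23)*(44/3))) = -6276/5 + 2373/(44/23) = -6276/5 + 2373*(23/44) = -6276/5 + 54579/44 = -3249/220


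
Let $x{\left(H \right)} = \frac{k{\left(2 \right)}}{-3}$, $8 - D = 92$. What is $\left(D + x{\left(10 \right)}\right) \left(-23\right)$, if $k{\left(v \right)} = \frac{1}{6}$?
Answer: $\frac{34799}{18} \approx 1933.3$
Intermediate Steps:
$D = -84$ ($D = 8 - 92 = -84$)
$k{\left(v \right)} = \frac{1}{6}$
$x{\left(H \right)} = - \frac{1}{18}$ ($x{\left(H \right)} = \frac{1}{6 \left(-3\right)} = \frac{1}{6} \left(- \frac{1}{3}\right) = - \frac{1}{18}$)
$\left(D + x{\left(10 \right)}\right) \left(-23\right) = \left(-84 - \frac{1}{18}\right) \left(-23\right) = \left(- \frac{1513}{18}\right) \left(-23\right) = \frac{34799}{18}$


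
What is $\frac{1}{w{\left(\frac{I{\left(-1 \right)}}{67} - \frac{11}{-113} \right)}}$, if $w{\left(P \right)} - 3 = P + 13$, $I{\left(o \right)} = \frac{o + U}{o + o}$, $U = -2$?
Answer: $\frac{15142}{244085} \approx 0.062036$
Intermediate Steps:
$I{\left(o \right)} = \frac{-2 + o}{2 o}$ ($I{\left(o \right)} = \frac{o - 2}{o + o} = \frac{-2 + o}{2 o}$)
$w{\left(P \right)} = 16 + P$ ($w{\left(P \right)} = 3 + \left(P + 13\right) = 3 + \left(13 + P\right) = 16 + P$)
$\frac{1}{w{\left(\frac{I{\left(-1 \right)}}{67} - \frac{11}{-113} \right)}} = \frac{1}{16 + \left(\frac{\frac{1}{2} \frac{1}{-1} \left(-2 - 1\right)}{67} - \frac{11}{-113}\right)} = \frac{1}{16 + \left(\frac{1}{2} \left(-1\right) \left(-3\right) \frac{1}{67} - - \frac{11}{113}\right)} = \frac{1}{16 + \left(\frac{3}{2} \cdot \frac{1}{67} + \frac{11}{113}\right)} = \frac{1}{16 + \left(\frac{3}{134} + \frac{11}{113}\right)} = \frac{1}{16 + \frac{1813}{15142}} = \frac{1}{\frac{244085}{15142}} = \frac{15142}{244085}$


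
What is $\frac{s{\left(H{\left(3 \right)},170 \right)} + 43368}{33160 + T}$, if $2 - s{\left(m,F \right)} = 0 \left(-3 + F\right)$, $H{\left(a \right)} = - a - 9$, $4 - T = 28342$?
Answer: $\frac{21685}{2411} \approx 8.9942$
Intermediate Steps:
$T = -28338$ ($T = 4 - 28342 = -28338$)
$H{\left(a \right)} = -9 - a$
$s{\left(m,F \right)} = 2$ ($s{\left(m,F \right)} = 2 - 0 \left(-3 + F\right) = 2 - 0 = 2 + 0 = 2$)
$\frac{s{\left(H{\left(3 \right)},170 \right)} + 43368}{33160 + T} = \frac{2 + 43368}{33160 - 28338} = \frac{43370}{4822} = 43370 \cdot \frac{1}{4822} = \frac{21685}{2411}$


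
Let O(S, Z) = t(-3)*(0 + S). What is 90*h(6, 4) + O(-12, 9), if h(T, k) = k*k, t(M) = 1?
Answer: 1428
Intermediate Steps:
h(T, k) = k**2
O(S, Z) = S (O(S, Z) = 1*(0 + S) = 1*S = S)
90*h(6, 4) + O(-12, 9) = 90*4**2 - 12 = 90*16 - 12 = 1440 - 12 = 1428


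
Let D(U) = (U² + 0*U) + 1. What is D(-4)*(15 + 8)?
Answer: 391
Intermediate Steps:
D(U) = 1 + U² (D(U) = (U² + 0) + 1 = U² + 1 = 1 + U²)
D(-4)*(15 + 8) = (1 + (-4)²)*(15 + 8) = (1 + 16)*23 = 17*23 = 391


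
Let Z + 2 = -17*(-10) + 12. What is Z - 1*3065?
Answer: -2885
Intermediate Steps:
Z = 180 (Z = -2 + (-17*(-10) + 12) = -2 + (170 + 12) = -2 + 182 = 180)
Z - 1*3065 = 180 - 1*3065 = 180 - 3065 = -2885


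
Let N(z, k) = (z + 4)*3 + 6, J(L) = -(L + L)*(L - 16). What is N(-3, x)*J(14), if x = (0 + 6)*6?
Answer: 504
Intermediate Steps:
x = 36 (x = 6*6 = 36)
J(L) = -2*L*(-16 + L)
N(z, k) = 18 + 3*z (N(z, k) = (4 + z)*3 + 6 = (12 + 3*z) + 6 = 18 + 3*z)
N(-3, x)*J(14) = (18 + 3*(-3))*(2*14*(16 - 1*14)) = (18 - 9)*(2*14*(16 - 14)) = 9*(2*14*2) = 9*56 = 504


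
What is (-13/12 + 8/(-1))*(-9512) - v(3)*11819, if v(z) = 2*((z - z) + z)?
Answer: 46460/3 ≈ 15487.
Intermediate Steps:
v(z) = 2*z (v(z) = 2*(0 + z) = 2*z)
(-13/12 + 8/(-1))*(-9512) - v(3)*11819 = (-13/12 + 8/(-1))*(-9512) - 2*3*11819 = (-13*1/12 + 8*(-1))*(-9512) - 6*11819 = (-13/12 - 8)*(-9512) - 1*70914 = -109/12*(-9512) - 70914 = 259202/3 - 70914 = 46460/3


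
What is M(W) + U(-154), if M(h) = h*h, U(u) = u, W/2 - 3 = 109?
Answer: 50022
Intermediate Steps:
W = 224 (W = 6 + 2*109 = 6 + 218 = 224)
M(h) = h²
M(W) + U(-154) = 224² - 154 = 50176 - 154 = 50022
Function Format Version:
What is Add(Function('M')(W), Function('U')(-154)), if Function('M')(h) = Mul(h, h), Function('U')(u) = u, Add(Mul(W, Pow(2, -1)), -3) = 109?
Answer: 50022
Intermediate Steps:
W = 224 (W = Add(6, Mul(2, 109)) = Add(6, 218) = 224)
Function('M')(h) = Pow(h, 2)
Add(Function('M')(W), Function('U')(-154)) = Add(Pow(224, 2), -154) = Add(50176, -154) = 50022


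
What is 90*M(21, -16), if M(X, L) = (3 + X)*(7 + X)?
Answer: 60480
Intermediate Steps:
90*M(21, -16) = 90*(21 + 21**2 + 10*21) = 90*(21 + 441 + 210) = 90*672 = 60480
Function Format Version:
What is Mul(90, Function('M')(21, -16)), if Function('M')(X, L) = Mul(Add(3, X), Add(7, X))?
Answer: 60480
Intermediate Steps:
Mul(90, Function('M')(21, -16)) = Mul(90, Add(21, Pow(21, 2), Mul(10, 21))) = Mul(90, Add(21, 441, 210)) = Mul(90, 672) = 60480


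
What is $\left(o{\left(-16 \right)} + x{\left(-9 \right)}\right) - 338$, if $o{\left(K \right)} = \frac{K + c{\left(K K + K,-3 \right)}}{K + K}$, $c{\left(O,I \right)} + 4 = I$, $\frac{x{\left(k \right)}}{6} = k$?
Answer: $- \frac{12521}{32} \approx -391.28$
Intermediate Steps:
$x{\left(k \right)} = 6 k$
$c{\left(O,I \right)} = -4 + I$
$o{\left(K \right)} = \frac{-7 + K}{2 K}$ ($o{\left(K \right)} = \frac{K - 7}{K + K} = \frac{K - 7}{2 K} = \left(-7 + K\right) \frac{1}{2 K} = \frac{-7 + K}{2 K}$)
$\left(o{\left(-16 \right)} + x{\left(-9 \right)}\right) - 338 = \left(\frac{-7 - 16}{2 \left(-16\right)} + 6 \left(-9\right)\right) - 338 = \left(\frac{1}{2} \left(- \frac{1}{16}\right) \left(-23\right) - 54\right) - 338 = \left(\frac{23}{32} - 54\right) - 338 = - \frac{1705}{32} - 338 = - \frac{12521}{32}$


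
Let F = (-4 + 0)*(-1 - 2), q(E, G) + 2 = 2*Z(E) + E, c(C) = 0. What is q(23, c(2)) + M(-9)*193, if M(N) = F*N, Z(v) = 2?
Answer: -20819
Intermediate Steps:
q(E, G) = 2 + E (q(E, G) = -2 + (2*2 + E) = -2 + (4 + E) = 2 + E)
F = 12 (F = -4*(-3) = 12)
M(N) = 12*N
q(23, c(2)) + M(-9)*193 = (2 + 23) + (12*(-9))*193 = 25 - 108*193 = 25 - 20844 = -20819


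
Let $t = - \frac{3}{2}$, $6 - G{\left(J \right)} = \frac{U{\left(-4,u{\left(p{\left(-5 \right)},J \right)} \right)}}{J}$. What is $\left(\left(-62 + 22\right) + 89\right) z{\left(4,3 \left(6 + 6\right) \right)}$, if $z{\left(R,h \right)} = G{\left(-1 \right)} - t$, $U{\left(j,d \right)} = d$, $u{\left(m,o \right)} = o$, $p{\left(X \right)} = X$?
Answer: $\frac{637}{2} \approx 318.5$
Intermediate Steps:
$G{\left(J \right)} = 5$ ($G{\left(J \right)} = 6 - \frac{J}{J} = 6 - 1 = 5$)
$t = - \frac{3}{2}$ ($t = \left(-3\right) \frac{1}{2} = - \frac{3}{2} \approx -1.5$)
$z{\left(R,h \right)} = \frac{13}{2}$ ($z{\left(R,h \right)} = 5 - - \frac{3}{2} = 5 + \frac{3}{2} = \frac{13}{2}$)
$\left(\left(-62 + 22\right) + 89\right) z{\left(4,3 \left(6 + 6\right) \right)} = \left(\left(-62 + 22\right) + 89\right) \frac{13}{2} = \left(-40 + 89\right) \frac{13}{2} = 49 \cdot \frac{13}{2} = \frac{637}{2}$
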